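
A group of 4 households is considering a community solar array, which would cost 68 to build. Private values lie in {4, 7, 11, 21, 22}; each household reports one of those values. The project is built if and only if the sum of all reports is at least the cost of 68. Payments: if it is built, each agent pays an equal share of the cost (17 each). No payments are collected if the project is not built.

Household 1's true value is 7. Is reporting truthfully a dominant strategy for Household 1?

Consider the case where Household 2 reports 21, Household 3 reports 21 and Household 4 reports 21.
Truthful report 7: project built, pays 17, utility 7 - 17 = -10.
Report 4 instead: project not built, utility 0.
Since 0 > -10, reporting 4 is strictly better here, so truthful reporting is not dominant.

No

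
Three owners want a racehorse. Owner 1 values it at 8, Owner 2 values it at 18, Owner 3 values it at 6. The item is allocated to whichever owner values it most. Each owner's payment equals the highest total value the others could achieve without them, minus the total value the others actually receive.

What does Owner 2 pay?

8

Owner 2 has the highest value and receives the item.
Without Owner 2, the item would go to the next-highest value, 8, so the others could achieve 8.
With Owner 2 present and winning, the others receive nothing, so their total is 0.
Payment = 8 - 0 = 8.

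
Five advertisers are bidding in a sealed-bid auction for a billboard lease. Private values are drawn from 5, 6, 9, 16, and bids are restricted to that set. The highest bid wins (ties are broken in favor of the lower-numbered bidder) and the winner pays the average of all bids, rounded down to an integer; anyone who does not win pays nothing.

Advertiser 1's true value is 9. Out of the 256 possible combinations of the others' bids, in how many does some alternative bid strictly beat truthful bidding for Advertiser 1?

Others bid (5, 5, 5, 6): truth gives 3; bid 6 gives 4 > 3. Violating.
Others bid (5, 5, 6, 5): truth gives 3; bid 6 gives 4 > 3. Violating.
Others bid (5, 5, 6, 6): truth gives 3; bid 6 gives 4 > 3. Violating.
Others bid (5, 6, 5, 5): truth gives 3; bid 6 gives 4 > 3. Violating.
Others bid (5, 5, 5, 5): truth gives 4; no alternative beats it.
Others bid (5, 5, 5, 9): truth gives 3; no alternative beats it.
(Checking all 256 profiles: 14 have a profitable deviation, 242 do not.)

14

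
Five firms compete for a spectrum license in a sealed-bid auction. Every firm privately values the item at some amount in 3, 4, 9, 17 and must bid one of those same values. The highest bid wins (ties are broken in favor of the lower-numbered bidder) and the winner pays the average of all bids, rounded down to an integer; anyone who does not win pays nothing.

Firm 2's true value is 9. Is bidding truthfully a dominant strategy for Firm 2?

No

Consider the case where Firm 1 bids 3, Firm 3 bids 3, Firm 4 bids 3 and Firm 5 bids 3.
Truthful bid 9: wins, pays 4, utility 9 - 4 = 5.
Bid 4 instead: wins, pays 3, utility 9 - 3 = 6.
Since 6 > 5, bidding 4 is strictly better here, so truthful bidding is not dominant.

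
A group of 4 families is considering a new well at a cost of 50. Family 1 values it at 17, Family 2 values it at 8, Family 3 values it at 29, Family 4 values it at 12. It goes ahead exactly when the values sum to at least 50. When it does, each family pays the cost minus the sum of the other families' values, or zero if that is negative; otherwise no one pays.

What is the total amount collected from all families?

14

Total value 66 ≥ cost 50, so it is built.
Family 1: others sum to 49; max(0, 50 - 49) = 1.
Family 2: others sum to 58; max(0, 50 - 58) = 0.
Family 3: others sum to 37; max(0, 50 - 37) = 13.
Family 4: others sum to 54; max(0, 50 - 54) = 0.
Total collected = 1 + 0 + 13 + 0 = 14.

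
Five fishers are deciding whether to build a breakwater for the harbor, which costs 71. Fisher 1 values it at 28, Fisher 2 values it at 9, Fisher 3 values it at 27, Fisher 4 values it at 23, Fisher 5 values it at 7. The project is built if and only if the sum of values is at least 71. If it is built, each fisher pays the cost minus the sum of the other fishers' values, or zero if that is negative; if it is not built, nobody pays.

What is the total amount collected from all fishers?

Total value 94 ≥ cost 71, so it is built.
Fisher 1: others sum to 66; max(0, 71 - 66) = 5.
Fisher 2: others sum to 85; max(0, 71 - 85) = 0.
Fisher 3: others sum to 67; max(0, 71 - 67) = 4.
Fisher 4: others sum to 71; max(0, 71 - 71) = 0.
Fisher 5: others sum to 87; max(0, 71 - 87) = 0.
Total collected = 5 + 0 + 4 + 0 + 0 = 9.

9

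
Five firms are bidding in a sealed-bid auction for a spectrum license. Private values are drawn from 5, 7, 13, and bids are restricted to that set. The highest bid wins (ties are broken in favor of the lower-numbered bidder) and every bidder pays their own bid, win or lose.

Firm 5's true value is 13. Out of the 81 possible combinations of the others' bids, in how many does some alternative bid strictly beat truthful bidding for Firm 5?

Others bid (5, 5, 5, 5): truth gives 0; bid 7 gives 6 > 0. Violating.
Others bid (5, 5, 5, 13): truth gives -13; bid 5 gives -5 > -13. Violating.
Others bid (5, 5, 7, 13): truth gives -13; bid 5 gives -5 > -13. Violating.
Others bid (5, 5, 13, 5): truth gives -13; bid 5 gives -5 > -13. Violating.
Others bid (5, 5, 5, 7): truth gives 0; no alternative beats it.
Others bid (5, 5, 7, 5): truth gives 0; no alternative beats it.
(Checking all 81 profiles: 66 have a profitable deviation, 15 do not.)

66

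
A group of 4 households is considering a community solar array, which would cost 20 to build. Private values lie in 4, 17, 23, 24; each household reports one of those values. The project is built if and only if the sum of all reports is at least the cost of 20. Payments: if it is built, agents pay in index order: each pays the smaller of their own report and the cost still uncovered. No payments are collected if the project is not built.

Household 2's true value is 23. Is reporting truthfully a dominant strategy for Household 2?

No

Consider the case where Household 1 reports 4, Household 3 reports 4 and Household 4 reports 17.
Truthful report 23: project built, pays 16, utility 23 - 16 = 7.
Report 4 instead: project built, pays 4, utility 23 - 4 = 19.
Since 19 > 7, reporting 4 is strictly better here, so truthful reporting is not dominant.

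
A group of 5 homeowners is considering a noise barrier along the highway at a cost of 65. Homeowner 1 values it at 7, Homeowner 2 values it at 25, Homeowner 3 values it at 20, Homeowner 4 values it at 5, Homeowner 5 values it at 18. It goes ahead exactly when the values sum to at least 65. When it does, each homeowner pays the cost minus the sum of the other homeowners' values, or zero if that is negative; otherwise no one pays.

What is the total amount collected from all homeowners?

Total value 75 ≥ cost 65, so it is built.
Homeowner 1: others sum to 68; max(0, 65 - 68) = 0.
Homeowner 2: others sum to 50; max(0, 65 - 50) = 15.
Homeowner 3: others sum to 55; max(0, 65 - 55) = 10.
Homeowner 4: others sum to 70; max(0, 65 - 70) = 0.
Homeowner 5: others sum to 57; max(0, 65 - 57) = 8.
Total collected = 0 + 15 + 10 + 0 + 8 = 33.

33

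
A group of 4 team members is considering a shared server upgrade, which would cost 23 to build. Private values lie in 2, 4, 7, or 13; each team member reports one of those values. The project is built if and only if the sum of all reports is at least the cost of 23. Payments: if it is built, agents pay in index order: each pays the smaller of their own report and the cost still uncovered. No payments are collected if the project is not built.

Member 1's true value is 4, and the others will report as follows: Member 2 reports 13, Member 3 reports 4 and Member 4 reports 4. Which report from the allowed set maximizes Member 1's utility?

2

Report 2: project built, pays 2, utility 4 - 2 = 2.
Report 4: project built, pays 4, utility 4 - 4 = 0.
Report 7: project built, pays 7, utility 4 - 7 = -3.
Report 13: project built, pays 13, utility 4 - 13 = -9.
The best choice is 2 with utility 2.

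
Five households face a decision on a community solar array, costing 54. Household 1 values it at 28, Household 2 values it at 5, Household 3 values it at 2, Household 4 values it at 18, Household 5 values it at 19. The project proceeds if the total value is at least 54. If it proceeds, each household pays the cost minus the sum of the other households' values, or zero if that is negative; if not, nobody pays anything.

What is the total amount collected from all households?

11

Total value 72 ≥ cost 54, so it is built.
Household 1: others sum to 44; max(0, 54 - 44) = 10.
Household 2: others sum to 67; max(0, 54 - 67) = 0.
Household 3: others sum to 70; max(0, 54 - 70) = 0.
Household 4: others sum to 54; max(0, 54 - 54) = 0.
Household 5: others sum to 53; max(0, 54 - 53) = 1.
Total collected = 10 + 0 + 0 + 0 + 1 = 11.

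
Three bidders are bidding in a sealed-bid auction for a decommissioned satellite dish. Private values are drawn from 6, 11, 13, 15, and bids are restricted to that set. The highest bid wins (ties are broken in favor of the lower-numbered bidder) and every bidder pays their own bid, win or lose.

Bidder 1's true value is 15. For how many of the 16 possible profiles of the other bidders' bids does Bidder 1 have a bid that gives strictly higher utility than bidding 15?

9

Others bid (6, 6): truth gives 0; bid 6 gives 9 > 0. Violating.
Others bid (6, 11): truth gives 0; bid 11 gives 4 > 0. Violating.
Others bid (6, 13): truth gives 0; bid 13 gives 2 > 0. Violating.
Others bid (11, 6): truth gives 0; bid 11 gives 4 > 0. Violating.
Others bid (6, 15): truth gives 0; no alternative beats it.
Others bid (11, 15): truth gives 0; no alternative beats it.
(Checking all 16 profiles: 9 have a profitable deviation, 7 do not.)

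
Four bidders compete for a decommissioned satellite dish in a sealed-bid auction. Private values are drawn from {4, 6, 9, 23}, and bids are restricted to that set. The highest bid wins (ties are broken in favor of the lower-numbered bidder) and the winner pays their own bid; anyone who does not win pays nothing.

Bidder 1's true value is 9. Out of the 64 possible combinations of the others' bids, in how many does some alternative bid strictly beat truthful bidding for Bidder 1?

8

Others bid (4, 4, 4): truth gives 0; bid 4 gives 5 > 0. Violating.
Others bid (4, 4, 6): truth gives 0; bid 6 gives 3 > 0. Violating.
Others bid (4, 6, 4): truth gives 0; bid 6 gives 3 > 0. Violating.
Others bid (4, 6, 6): truth gives 0; bid 6 gives 3 > 0. Violating.
Others bid (4, 4, 9): truth gives 0; no alternative beats it.
Others bid (4, 4, 23): truth gives 0; no alternative beats it.
(Checking all 64 profiles: 8 have a profitable deviation, 56 do not.)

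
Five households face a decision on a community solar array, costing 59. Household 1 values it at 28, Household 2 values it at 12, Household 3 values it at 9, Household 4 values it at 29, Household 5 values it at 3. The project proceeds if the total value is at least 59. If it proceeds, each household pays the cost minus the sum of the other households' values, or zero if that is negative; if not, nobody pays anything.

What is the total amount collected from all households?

13

Total value 81 ≥ cost 59, so it is built.
Household 1: others sum to 53; max(0, 59 - 53) = 6.
Household 2: others sum to 69; max(0, 59 - 69) = 0.
Household 3: others sum to 72; max(0, 59 - 72) = 0.
Household 4: others sum to 52; max(0, 59 - 52) = 7.
Household 5: others sum to 78; max(0, 59 - 78) = 0.
Total collected = 6 + 0 + 0 + 7 + 0 = 13.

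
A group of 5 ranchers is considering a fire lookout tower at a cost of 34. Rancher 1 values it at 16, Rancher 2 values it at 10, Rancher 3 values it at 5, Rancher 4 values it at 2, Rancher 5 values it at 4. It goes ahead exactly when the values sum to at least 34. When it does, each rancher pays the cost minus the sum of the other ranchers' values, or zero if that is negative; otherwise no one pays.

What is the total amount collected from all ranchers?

23

Total value 37 ≥ cost 34, so it is built.
Rancher 1: others sum to 21; max(0, 34 - 21) = 13.
Rancher 2: others sum to 27; max(0, 34 - 27) = 7.
Rancher 3: others sum to 32; max(0, 34 - 32) = 2.
Rancher 4: others sum to 35; max(0, 34 - 35) = 0.
Rancher 5: others sum to 33; max(0, 34 - 33) = 1.
Total collected = 13 + 7 + 2 + 0 + 1 = 23.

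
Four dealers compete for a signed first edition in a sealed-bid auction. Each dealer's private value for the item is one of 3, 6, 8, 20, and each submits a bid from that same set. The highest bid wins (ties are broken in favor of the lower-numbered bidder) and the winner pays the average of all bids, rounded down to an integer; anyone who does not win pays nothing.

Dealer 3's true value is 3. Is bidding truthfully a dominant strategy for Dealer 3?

Yes

Check each profile of the others' bids and compare truth against every alternative bid.
Others bid (3, 3, 6): truth gives 0, best alternative gives -1.
Others bid (3, 3, 3): truth gives 0, best alternative gives 0.
Others bid (3, 3, 8): truth gives 0, best alternative gives 0.
Others bid (3, 3, 20): truth gives 0, best alternative gives 0.
Others bid (3, 6, 3): truth gives 0, best alternative gives 0.
Others bid (3, 6, 6): truth gives 0, best alternative gives 0.
(Remaining 58 profiles checked similarly; truth is weakly best in each.)
In every case the truthful bid is at least as good as any alternative, so it is a dominant strategy.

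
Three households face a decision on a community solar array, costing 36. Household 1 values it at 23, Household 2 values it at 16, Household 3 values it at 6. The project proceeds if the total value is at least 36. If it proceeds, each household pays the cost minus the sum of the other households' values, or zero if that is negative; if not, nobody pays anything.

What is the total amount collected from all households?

21

Total value 45 ≥ cost 36, so it is built.
Household 1: others sum to 22; max(0, 36 - 22) = 14.
Household 2: others sum to 29; max(0, 36 - 29) = 7.
Household 3: others sum to 39; max(0, 36 - 39) = 0.
Total collected = 14 + 7 + 0 = 21.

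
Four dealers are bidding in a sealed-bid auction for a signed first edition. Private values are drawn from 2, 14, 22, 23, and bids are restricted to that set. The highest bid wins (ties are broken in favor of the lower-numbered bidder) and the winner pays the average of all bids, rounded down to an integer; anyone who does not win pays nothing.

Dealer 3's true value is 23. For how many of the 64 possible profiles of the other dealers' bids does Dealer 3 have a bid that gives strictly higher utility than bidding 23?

Others bid (2, 2, 2): truth gives 16; bid 14 gives 18 > 16. Violating.
Others bid (2, 2, 14): truth gives 13; bid 14 gives 15 > 13. Violating.
Others bid (2, 2, 22): truth gives 11; no alternative beats it.
Others bid (2, 2, 23): truth gives 11; no alternative beats it.
(Checking all 64 profiles: 2 have a profitable deviation, 62 do not.)

2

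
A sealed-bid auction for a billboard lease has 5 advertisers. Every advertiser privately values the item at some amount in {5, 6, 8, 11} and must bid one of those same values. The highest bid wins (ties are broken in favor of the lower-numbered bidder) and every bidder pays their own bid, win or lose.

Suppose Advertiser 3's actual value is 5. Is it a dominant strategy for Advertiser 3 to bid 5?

No

Consider the case where Advertiser 1 bids 5, Advertiser 2 bids 5, Advertiser 4 bids 5 and Advertiser 5 bids 5.
Truthful bid 5: loses but pays 5, utility -5.
Bid 6 instead: wins, pays 6, utility 5 - 6 = -1.
Since -1 > -5, bidding 6 is strictly better here, so truthful bidding is not dominant.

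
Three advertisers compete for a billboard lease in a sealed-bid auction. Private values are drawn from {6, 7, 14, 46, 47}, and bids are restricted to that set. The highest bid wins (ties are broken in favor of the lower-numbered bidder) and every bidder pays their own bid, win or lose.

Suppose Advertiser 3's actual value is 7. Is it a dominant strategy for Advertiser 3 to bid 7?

Consider the case where Advertiser 1 bids 6 and Advertiser 2 bids 7.
Truthful bid 7: loses but pays 7, utility -7.
Bid 6 instead: loses but pays 6, utility -6.
Since -6 > -7, bidding 6 is strictly better here, so truthful bidding is not dominant.

No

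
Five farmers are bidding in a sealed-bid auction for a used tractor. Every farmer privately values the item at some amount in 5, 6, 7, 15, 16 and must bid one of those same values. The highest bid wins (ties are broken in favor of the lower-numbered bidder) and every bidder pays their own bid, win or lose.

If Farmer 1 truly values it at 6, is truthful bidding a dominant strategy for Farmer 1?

No

Consider the case where Farmer 2 bids 5, Farmer 3 bids 5, Farmer 4 bids 5 and Farmer 5 bids 5.
Truthful bid 6: wins, pays 6, utility 6 - 6 = 0.
Bid 5 instead: wins, pays 5, utility 6 - 5 = 1.
Since 1 > 0, bidding 5 is strictly better here, so truthful bidding is not dominant.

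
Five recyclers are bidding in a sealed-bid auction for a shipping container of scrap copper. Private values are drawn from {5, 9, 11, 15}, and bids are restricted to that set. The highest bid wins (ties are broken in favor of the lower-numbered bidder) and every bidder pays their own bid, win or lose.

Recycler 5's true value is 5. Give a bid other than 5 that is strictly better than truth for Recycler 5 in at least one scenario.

Suppose Recycler 1 bids 5, Recycler 2 bids 5, Recycler 3 bids 5 and Recycler 4 bids 5.
Bid 5: loses but pays 5, utility -5.
Bid 9: wins, pays 9, utility 5 - 9 = -4.
So bidding 9 beats truth here (-4 > -5).

9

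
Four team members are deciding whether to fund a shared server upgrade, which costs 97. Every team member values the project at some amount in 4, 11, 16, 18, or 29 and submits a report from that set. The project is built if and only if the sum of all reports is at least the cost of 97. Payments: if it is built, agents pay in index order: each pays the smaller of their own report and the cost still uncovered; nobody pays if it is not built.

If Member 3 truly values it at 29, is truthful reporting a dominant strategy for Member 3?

No

Consider the case where Member 1 reports 29, Member 2 reports 29 and Member 4 reports 29.
Truthful report 29: project built, pays 29, utility 29 - 29 = 0.
Report 11 instead: project built, pays 11, utility 29 - 11 = 18.
Since 18 > 0, reporting 11 is strictly better here, so truthful reporting is not dominant.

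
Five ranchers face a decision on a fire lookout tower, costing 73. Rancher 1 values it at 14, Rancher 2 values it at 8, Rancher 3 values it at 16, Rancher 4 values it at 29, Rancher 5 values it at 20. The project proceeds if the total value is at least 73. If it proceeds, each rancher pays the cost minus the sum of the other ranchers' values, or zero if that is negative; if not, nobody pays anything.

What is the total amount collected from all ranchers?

23

Total value 87 ≥ cost 73, so it is built.
Rancher 1: others sum to 73; max(0, 73 - 73) = 0.
Rancher 2: others sum to 79; max(0, 73 - 79) = 0.
Rancher 3: others sum to 71; max(0, 73 - 71) = 2.
Rancher 4: others sum to 58; max(0, 73 - 58) = 15.
Rancher 5: others sum to 67; max(0, 73 - 67) = 6.
Total collected = 0 + 0 + 2 + 15 + 6 = 23.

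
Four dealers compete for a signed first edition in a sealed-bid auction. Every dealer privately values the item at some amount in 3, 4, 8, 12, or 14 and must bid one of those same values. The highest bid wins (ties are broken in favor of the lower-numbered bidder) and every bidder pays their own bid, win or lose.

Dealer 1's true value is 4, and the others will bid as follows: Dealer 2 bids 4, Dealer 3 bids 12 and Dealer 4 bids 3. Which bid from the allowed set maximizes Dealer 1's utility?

3

Bid 3: loses but pays 3, utility -3.
Bid 4: loses but pays 4, utility -4.
Bid 8: loses but pays 8, utility -8.
Bid 12: wins, pays 12, utility 4 - 12 = -8.
Bid 14: wins, pays 14, utility 4 - 14 = -10.
The best choice is 3 with utility -3.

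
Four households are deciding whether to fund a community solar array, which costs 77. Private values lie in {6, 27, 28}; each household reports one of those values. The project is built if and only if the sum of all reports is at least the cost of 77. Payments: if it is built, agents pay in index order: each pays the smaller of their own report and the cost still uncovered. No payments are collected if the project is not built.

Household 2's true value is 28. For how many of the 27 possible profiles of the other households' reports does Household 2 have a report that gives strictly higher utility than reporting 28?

Others report (6, 27, 27): truth gives 0; report 27 gives 1 > 0. Violating.
Others report (6, 27, 28): truth gives 0; report 27 gives 1 > 0. Violating.
Others report (6, 28, 27): truth gives 0; report 27 gives 1 > 0. Violating.
Others report (6, 28, 28): truth gives 0; report 27 gives 1 > 0. Violating.
Others report (6, 6, 6): truth gives 0; no alternative beats it.
Others report (6, 6, 27): truth gives 0; no alternative beats it.
(Checking all 27 profiles: 20 have a profitable deviation, 7 do not.)

20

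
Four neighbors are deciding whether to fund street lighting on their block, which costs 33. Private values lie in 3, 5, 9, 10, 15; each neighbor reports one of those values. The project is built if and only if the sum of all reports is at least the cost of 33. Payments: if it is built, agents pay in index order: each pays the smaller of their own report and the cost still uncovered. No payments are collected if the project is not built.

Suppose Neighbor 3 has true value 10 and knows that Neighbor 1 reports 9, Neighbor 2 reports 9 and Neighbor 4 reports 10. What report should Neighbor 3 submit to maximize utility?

Report 3: project not built, utility 0.
Report 5: project built, pays 5, utility 10 - 5 = 5.
Report 9: project built, pays 9, utility 10 - 9 = 1.
Report 10: project built, pays 10, utility 10 - 10 = 0.
Report 15: project built, pays 15, utility 10 - 15 = -5.
The best choice is 5 with utility 5.

5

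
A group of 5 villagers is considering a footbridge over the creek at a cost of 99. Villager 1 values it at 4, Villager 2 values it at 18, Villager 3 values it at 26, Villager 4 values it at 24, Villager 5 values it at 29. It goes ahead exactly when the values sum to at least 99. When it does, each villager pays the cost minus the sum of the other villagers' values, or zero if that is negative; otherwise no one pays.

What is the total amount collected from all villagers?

Total value 101 ≥ cost 99, so it is built.
Villager 1: others sum to 97; max(0, 99 - 97) = 2.
Villager 2: others sum to 83; max(0, 99 - 83) = 16.
Villager 3: others sum to 75; max(0, 99 - 75) = 24.
Villager 4: others sum to 77; max(0, 99 - 77) = 22.
Villager 5: others sum to 72; max(0, 99 - 72) = 27.
Total collected = 2 + 16 + 24 + 22 + 27 = 91.

91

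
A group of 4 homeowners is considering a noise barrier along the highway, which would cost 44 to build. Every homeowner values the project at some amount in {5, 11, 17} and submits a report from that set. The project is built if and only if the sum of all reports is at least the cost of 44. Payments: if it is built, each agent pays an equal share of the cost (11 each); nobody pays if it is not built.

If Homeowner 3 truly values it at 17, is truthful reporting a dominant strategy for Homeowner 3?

Yes

Check each profile of the others' reports and compare truth against every alternative report.
Others report (5, 5, 17): truth gives 6, best alternative gives 0.
Others report (5, 11, 11): truth gives 6, best alternative gives 0.
Others report (5, 17, 5): truth gives 6, best alternative gives 0.
Others report (11, 5, 11): truth gives 6, best alternative gives 0.
Others report (11, 11, 5): truth gives 6, best alternative gives 0.
Others report (17, 5, 5): truth gives 6, best alternative gives 0.
(Remaining 21 profiles checked similarly; truth is weakly best in each.)
In every case the truthful report is at least as good as any alternative, so it is a dominant strategy.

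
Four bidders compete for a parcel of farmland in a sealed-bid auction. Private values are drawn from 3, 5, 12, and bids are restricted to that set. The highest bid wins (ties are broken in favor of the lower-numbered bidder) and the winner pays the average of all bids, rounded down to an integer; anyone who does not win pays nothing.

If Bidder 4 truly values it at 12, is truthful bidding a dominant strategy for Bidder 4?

No

Consider the case where Bidder 1 bids 3, Bidder 2 bids 3 and Bidder 3 bids 3.
Truthful bid 12: wins, pays 5, utility 12 - 5 = 7.
Bid 5 instead: wins, pays 3, utility 12 - 3 = 9.
Since 9 > 7, bidding 5 is strictly better here, so truthful bidding is not dominant.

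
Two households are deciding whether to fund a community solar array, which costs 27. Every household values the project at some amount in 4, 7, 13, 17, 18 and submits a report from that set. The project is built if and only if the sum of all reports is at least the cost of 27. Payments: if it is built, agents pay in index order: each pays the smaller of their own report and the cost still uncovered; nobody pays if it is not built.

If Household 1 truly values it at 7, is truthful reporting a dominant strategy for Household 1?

Check each profile of the others' reports and compare truth against every alternative report.
Others report (4): truth gives 0, best alternative gives 0.
Others report (7): truth gives 0, best alternative gives 0.
Others report (13): truth gives 0, best alternative gives 0.
Others report (17): truth gives 0, best alternative gives 0.
Others report (18): truth gives 0, best alternative gives 0.
In every case the truthful report is at least as good as any alternative, so it is a dominant strategy.

Yes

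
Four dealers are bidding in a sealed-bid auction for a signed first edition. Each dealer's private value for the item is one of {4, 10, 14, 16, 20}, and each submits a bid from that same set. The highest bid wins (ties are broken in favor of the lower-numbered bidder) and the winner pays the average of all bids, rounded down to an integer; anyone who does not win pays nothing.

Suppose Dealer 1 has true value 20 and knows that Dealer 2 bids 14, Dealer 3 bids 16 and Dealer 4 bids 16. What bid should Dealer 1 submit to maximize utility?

16

Bid 4: loses, pays 0, utility 0.
Bid 10: loses, pays 0, utility 0.
Bid 14: loses, pays 0, utility 0.
Bid 16: wins, pays 15, utility 20 - 15 = 5.
Bid 20: wins, pays 16, utility 20 - 16 = 4.
The best choice is 16 with utility 5.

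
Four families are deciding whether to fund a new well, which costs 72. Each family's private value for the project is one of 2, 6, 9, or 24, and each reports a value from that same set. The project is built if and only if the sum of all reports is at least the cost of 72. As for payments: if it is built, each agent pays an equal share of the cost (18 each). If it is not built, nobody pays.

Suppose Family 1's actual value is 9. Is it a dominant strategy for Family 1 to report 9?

Check each profile of the others' reports and compare truth against every alternative report.
Others report (24, 24, 24): truth gives -9, best alternative gives -9.
Others report (2, 2, 2): truth gives 0, best alternative gives 0.
Others report (2, 2, 6): truth gives 0, best alternative gives 0.
Others report (2, 2, 9): truth gives 0, best alternative gives 0.
Others report (2, 2, 24): truth gives 0, best alternative gives 0.
Others report (2, 6, 2): truth gives 0, best alternative gives 0.
(Remaining 58 profiles checked similarly; truth is weakly best in each.)
In every case the truthful report is at least as good as any alternative, so it is a dominant strategy.

Yes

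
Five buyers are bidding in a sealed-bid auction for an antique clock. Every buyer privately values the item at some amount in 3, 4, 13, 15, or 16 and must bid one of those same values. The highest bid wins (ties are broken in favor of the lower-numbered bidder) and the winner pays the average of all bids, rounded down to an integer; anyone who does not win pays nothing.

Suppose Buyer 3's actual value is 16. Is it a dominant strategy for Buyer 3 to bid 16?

No

Consider the case where Buyer 1 bids 3, Buyer 2 bids 3, Buyer 4 bids 3 and Buyer 5 bids 3.
Truthful bid 16: wins, pays 5, utility 16 - 5 = 11.
Bid 4 instead: wins, pays 3, utility 16 - 3 = 13.
Since 13 > 11, bidding 4 is strictly better here, so truthful bidding is not dominant.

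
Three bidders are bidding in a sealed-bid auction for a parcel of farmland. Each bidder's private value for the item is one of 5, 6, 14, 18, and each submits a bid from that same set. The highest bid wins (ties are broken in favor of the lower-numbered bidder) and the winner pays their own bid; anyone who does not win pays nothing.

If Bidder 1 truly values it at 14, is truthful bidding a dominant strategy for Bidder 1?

Consider the case where Bidder 2 bids 5 and Bidder 3 bids 5.
Truthful bid 14: wins, pays 14, utility 14 - 14 = 0.
Bid 5 instead: wins, pays 5, utility 14 - 5 = 9.
Since 9 > 0, bidding 5 is strictly better here, so truthful bidding is not dominant.

No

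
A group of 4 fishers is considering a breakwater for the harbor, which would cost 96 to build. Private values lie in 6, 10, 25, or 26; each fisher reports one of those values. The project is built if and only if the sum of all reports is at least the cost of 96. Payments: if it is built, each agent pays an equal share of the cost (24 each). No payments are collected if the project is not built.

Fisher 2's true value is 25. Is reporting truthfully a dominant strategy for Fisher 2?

Yes

Check each profile of the others' reports and compare truth against every alternative report.
Others report (25, 25, 25): truth gives 1, best alternative gives 1.
Others report (25, 25, 26): truth gives 1, best alternative gives 1.
Others report (25, 26, 25): truth gives 1, best alternative gives 1.
Others report (25, 26, 26): truth gives 1, best alternative gives 1.
Others report (26, 25, 25): truth gives 1, best alternative gives 1.
Others report (26, 25, 26): truth gives 1, best alternative gives 1.
(Remaining 58 profiles checked similarly; truth is weakly best in each.)
In every case the truthful report is at least as good as any alternative, so it is a dominant strategy.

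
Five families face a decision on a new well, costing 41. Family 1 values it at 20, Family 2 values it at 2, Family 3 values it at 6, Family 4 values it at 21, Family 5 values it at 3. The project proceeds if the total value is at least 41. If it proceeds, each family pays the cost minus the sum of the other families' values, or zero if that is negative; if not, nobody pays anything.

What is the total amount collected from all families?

19

Total value 52 ≥ cost 41, so it is built.
Family 1: others sum to 32; max(0, 41 - 32) = 9.
Family 2: others sum to 50; max(0, 41 - 50) = 0.
Family 3: others sum to 46; max(0, 41 - 46) = 0.
Family 4: others sum to 31; max(0, 41 - 31) = 10.
Family 5: others sum to 49; max(0, 41 - 49) = 0.
Total collected = 9 + 0 + 0 + 10 + 0 = 19.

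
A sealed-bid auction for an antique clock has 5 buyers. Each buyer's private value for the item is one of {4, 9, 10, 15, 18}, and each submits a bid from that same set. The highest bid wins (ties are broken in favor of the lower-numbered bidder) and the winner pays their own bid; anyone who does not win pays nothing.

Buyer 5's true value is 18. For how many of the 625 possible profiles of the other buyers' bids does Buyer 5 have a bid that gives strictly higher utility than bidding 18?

81

Others bid (4, 4, 4, 4): truth gives 0; bid 9 gives 9 > 0. Violating.
Others bid (4, 4, 4, 9): truth gives 0; bid 10 gives 8 > 0. Violating.
Others bid (4, 4, 4, 10): truth gives 0; bid 15 gives 3 > 0. Violating.
Others bid (4, 4, 9, 4): truth gives 0; bid 10 gives 8 > 0. Violating.
Others bid (4, 4, 4, 15): truth gives 0; no alternative beats it.
Others bid (4, 4, 4, 18): truth gives 0; no alternative beats it.
(Checking all 625 profiles: 81 have a profitable deviation, 544 do not.)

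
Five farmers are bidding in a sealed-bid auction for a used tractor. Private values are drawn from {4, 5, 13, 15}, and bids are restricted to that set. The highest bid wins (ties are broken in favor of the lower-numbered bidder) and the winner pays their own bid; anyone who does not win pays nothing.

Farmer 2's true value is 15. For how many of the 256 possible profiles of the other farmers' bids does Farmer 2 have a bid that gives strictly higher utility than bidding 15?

Others bid (4, 4, 4, 4): truth gives 0; bid 5 gives 10 > 0. Violating.
Others bid (4, 4, 4, 5): truth gives 0; bid 5 gives 10 > 0. Violating.
Others bid (4, 4, 4, 13): truth gives 0; bid 13 gives 2 > 0. Violating.
Others bid (4, 4, 5, 4): truth gives 0; bid 5 gives 10 > 0. Violating.
Others bid (4, 4, 4, 15): truth gives 0; no alternative beats it.
Others bid (4, 4, 5, 15): truth gives 0; no alternative beats it.
(Checking all 256 profiles: 54 have a profitable deviation, 202 do not.)

54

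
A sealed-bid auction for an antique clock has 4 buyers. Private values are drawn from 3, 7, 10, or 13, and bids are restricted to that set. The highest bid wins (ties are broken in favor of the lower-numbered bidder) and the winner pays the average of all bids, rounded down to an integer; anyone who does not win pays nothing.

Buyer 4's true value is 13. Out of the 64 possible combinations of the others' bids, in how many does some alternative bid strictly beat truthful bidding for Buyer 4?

8

Others bid (3, 3, 3): truth gives 8; bid 7 gives 9 > 8. Violating.
Others bid (3, 3, 7): truth gives 7; bid 10 gives 8 > 7. Violating.
Others bid (3, 7, 3): truth gives 7; bid 10 gives 8 > 7. Violating.
Others bid (3, 7, 7): truth gives 6; bid 10 gives 7 > 6. Violating.
Others bid (3, 3, 10): truth gives 6; no alternative beats it.
Others bid (3, 3, 13): truth gives 0; no alternative beats it.
(Checking all 64 profiles: 8 have a profitable deviation, 56 do not.)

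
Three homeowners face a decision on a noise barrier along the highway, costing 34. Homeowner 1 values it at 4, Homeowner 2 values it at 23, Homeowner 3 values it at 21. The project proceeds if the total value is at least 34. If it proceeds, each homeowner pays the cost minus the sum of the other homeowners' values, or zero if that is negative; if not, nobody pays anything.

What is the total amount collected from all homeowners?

Total value 48 ≥ cost 34, so it is built.
Homeowner 1: others sum to 44; max(0, 34 - 44) = 0.
Homeowner 2: others sum to 25; max(0, 34 - 25) = 9.
Homeowner 3: others sum to 27; max(0, 34 - 27) = 7.
Total collected = 0 + 9 + 7 = 16.

16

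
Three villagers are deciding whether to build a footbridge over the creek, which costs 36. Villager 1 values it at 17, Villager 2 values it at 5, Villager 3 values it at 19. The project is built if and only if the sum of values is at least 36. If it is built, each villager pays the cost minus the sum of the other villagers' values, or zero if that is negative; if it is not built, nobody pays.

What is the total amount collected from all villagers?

26

Total value 41 ≥ cost 36, so it is built.
Villager 1: others sum to 24; max(0, 36 - 24) = 12.
Villager 2: others sum to 36; max(0, 36 - 36) = 0.
Villager 3: others sum to 22; max(0, 36 - 22) = 14.
Total collected = 12 + 0 + 14 = 26.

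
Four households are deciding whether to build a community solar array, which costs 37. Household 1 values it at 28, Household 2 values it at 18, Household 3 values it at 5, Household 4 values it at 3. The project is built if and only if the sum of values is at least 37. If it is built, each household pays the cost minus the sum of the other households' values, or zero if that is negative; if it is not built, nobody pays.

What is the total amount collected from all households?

12

Total value 54 ≥ cost 37, so it is built.
Household 1: others sum to 26; max(0, 37 - 26) = 11.
Household 2: others sum to 36; max(0, 37 - 36) = 1.
Household 3: others sum to 49; max(0, 37 - 49) = 0.
Household 4: others sum to 51; max(0, 37 - 51) = 0.
Total collected = 11 + 1 + 0 + 0 = 12.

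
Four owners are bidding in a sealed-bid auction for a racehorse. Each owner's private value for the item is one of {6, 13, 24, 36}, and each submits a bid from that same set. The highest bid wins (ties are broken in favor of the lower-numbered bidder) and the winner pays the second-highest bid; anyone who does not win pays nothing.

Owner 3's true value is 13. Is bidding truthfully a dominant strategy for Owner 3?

Check each profile of the others' bids and compare truth against every alternative bid.
Others bid (6, 6, 6): truth gives 7, best alternative gives 7.
Others bid (6, 6, 13): truth gives 0, best alternative gives 0.
Others bid (6, 6, 24): truth gives 0, best alternative gives 0.
Others bid (6, 6, 36): truth gives 0, best alternative gives 0.
Others bid (6, 13, 6): truth gives 0, best alternative gives 0.
Others bid (6, 13, 13): truth gives 0, best alternative gives 0.
(Remaining 58 profiles checked similarly; truth is weakly best in each.)
In every case the truthful bid is at least as good as any alternative, so it is a dominant strategy.

Yes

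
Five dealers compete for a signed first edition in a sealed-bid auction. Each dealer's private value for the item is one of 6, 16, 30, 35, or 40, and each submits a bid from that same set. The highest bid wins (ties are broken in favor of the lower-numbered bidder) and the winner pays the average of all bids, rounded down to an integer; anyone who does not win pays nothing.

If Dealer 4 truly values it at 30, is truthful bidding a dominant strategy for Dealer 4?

Consider the case where Dealer 1 bids 6, Dealer 2 bids 6, Dealer 3 bids 6 and Dealer 5 bids 6.
Truthful bid 30: wins, pays 10, utility 30 - 10 = 20.
Bid 16 instead: wins, pays 8, utility 30 - 8 = 22.
Since 22 > 20, bidding 16 is strictly better here, so truthful bidding is not dominant.

No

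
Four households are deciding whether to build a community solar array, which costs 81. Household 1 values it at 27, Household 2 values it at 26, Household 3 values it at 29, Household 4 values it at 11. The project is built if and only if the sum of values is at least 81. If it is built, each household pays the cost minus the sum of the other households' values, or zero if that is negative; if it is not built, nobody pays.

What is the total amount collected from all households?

Total value 93 ≥ cost 81, so it is built.
Household 1: others sum to 66; max(0, 81 - 66) = 15.
Household 2: others sum to 67; max(0, 81 - 67) = 14.
Household 3: others sum to 64; max(0, 81 - 64) = 17.
Household 4: others sum to 82; max(0, 81 - 82) = 0.
Total collected = 15 + 14 + 17 + 0 = 46.

46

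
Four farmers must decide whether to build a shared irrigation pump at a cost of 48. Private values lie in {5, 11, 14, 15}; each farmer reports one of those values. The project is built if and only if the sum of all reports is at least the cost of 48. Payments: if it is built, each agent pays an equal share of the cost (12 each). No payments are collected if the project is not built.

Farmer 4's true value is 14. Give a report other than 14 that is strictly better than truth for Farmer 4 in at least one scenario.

15

Suppose Farmer 1 reports 5, Farmer 2 reports 14 and Farmer 3 reports 14.
Report 14: project not built, utility 0.
Report 15: project built, pays 12, utility 14 - 12 = 2.
So reporting 15 beats truth here (2 > 0).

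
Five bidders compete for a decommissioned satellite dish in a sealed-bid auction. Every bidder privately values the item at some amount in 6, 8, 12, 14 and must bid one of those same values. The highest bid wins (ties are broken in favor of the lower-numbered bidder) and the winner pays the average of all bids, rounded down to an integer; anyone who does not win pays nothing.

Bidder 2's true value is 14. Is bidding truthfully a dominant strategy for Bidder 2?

No

Consider the case where Bidder 1 bids 6, Bidder 3 bids 6, Bidder 4 bids 6 and Bidder 5 bids 6.
Truthful bid 14: wins, pays 7, utility 14 - 7 = 7.
Bid 8 instead: wins, pays 6, utility 14 - 6 = 8.
Since 8 > 7, bidding 8 is strictly better here, so truthful bidding is not dominant.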